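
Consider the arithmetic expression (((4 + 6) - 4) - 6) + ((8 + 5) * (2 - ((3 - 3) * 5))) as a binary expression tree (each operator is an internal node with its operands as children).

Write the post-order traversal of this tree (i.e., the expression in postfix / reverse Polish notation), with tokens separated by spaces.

Post-order on an expression tree gives postfix notation: for each operator, emit left operand, right operand, then the operator.

4 6 + 4 - 6 - 8 5 + 2 3 3 - 5 * - * +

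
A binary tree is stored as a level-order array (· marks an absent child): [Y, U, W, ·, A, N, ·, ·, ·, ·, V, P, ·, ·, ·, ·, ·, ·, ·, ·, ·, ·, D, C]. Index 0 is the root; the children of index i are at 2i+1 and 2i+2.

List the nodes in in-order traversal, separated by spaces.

In-order visits the left subtree, then the node, then the right subtree.
At Y: go left to U.
  At U: no left child.
  Visit U.
  At U: go right to A.
    At A: no left child.
    Visit A.
    At A: go right to V.
      At V: no left child.
      Visit V.
      At V: go right to D.
        D is a leaf — visit D.
Visit Y.
At Y: go right to W.
  At W: go left to N.
    At N: go left to P.
      At P: go left to C.
        C is a leaf — visit C.
      Visit P.
      At P: no right child.
    Visit N.
    At N: no right child.
  Visit W.
  At W: no right child.

U A V D Y C P N W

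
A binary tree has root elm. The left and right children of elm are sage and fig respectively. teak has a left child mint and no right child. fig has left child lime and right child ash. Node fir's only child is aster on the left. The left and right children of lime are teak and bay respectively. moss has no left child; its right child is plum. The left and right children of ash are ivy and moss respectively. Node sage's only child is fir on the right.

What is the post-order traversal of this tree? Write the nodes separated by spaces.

aster fir sage mint teak bay lime ivy plum moss ash fig elm

Post-order visits the left subtree, then the right subtree, then the node.
At elm: go left to sage.
  At sage: no left child.
  At sage: go right to fir.
    At fir: go left to aster.
      aster is a leaf — visit aster.
    At fir: no right child.
    Visit fir.
  Visit sage.
At elm: go right to fig.
  At fig: go left to lime.
    At lime: go left to teak.
      At teak: go left to mint.
        mint is a leaf — visit mint.
      At teak: no right child.
      Visit teak.
    At lime: go right to bay.
      bay is a leaf — visit bay.
    Visit lime.
  At fig: go right to ash.
    At ash: go left to ivy.
      ivy is a leaf — visit ivy.
    At ash: go right to moss.
      At moss: no left child.
      At moss: go right to plum.
        plum is a leaf — visit plum.
      Visit moss.
    Visit ash.
  Visit fig.
Visit elm.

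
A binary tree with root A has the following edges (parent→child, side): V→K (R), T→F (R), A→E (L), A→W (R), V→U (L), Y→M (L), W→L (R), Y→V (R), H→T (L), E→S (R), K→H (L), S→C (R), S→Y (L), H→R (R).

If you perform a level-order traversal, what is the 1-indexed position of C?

7

Level-order visits nodes level by level from the root, left to right within each level.
Level 0: A
Level 1: E, W
Level 2: S, L
Level 3: Y, C
Level 4: M, V
Level 5: U, K
Level 6: H
Level 7: T, R
Level 8: F
Full level-order sequence: A, E, W, S, L, Y, C, M, V, U, K, H, T, R, F.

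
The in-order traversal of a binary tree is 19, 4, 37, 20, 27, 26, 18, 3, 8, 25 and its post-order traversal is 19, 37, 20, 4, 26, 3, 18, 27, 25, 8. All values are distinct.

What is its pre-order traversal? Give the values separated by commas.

8, 27, 4, 19, 20, 37, 18, 26, 3, 25

The last element of post-order is the root; it splits in-order into left and right subtrees.
Root 8: left subtree has 8 nodes {19, 4, 37, 20, 27, 26, 18, 3}, right has 1 {25}.
  Root 27: left subtree has 4 nodes {19, 4, 37, 20}, right has 3 {26, 18, 3}.
    Root 4: left subtree has 1 node {19}, right has 2 {37, 20}.
      Root 20: left subtree has 1 node {37}, right has 0 { }.
    Root 18: left subtree has 1 node {26}, right has 1 {3}.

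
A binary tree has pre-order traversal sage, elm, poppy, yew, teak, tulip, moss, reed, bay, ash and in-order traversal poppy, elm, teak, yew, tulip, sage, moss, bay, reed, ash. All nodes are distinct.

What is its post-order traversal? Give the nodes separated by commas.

The first element of pre-order is the root; it splits in-order into left and right subtrees.
Root sage: left subtree has 5 nodes {poppy, elm, teak, yew, tulip}, right has 4 {moss, bay, reed, ash}.
  Root elm: left subtree has 1 node {poppy}, right has 3 {teak, yew, tulip}.
    Root yew: left subtree has 1 node {teak}, right has 1 {tulip}.
  Root moss: left subtree has 0 nodes { }, right has 3 {bay, reed, ash}.
    Root reed: left subtree has 1 node {bay}, right has 1 {ash}.

poppy, teak, tulip, yew, elm, bay, ash, reed, moss, sage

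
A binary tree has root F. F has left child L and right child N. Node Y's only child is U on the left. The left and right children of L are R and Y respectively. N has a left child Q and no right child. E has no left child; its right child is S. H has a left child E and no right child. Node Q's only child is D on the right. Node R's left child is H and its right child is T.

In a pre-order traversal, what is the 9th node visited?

Pre-order visits the node, then its left subtree, then its right subtree.
Visit F.
At F: go left to L.
  Visit L.
  At L: go left to R.
    Visit R.
    At R: go left to H.
      Visit H.
      At H: go left to E.
        Visit E.
        At E: no left child.
        At E: go right to S.
          S is a leaf — visit S.
      At H: no right child.
    At R: go right to T.
      T is a leaf — visit T.
  At L: go right to Y.
    Visit Y.
    At Y: go left to U.
      U is a leaf — visit U.
    At Y: no right child.
At F: go right to N.
  Visit N.
  At N: go left to Q.
    Visit Q.
    At Q: no left child.
    At Q: go right to D.
      D is a leaf — visit D.
  At N: no right child.
Full pre-order sequence: F, L, R, H, E, S, T, Y, U, N, Q, D.

U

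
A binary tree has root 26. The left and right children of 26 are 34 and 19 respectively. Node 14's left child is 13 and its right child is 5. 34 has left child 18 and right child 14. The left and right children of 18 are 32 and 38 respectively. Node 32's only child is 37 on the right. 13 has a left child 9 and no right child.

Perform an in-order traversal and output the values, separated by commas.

32, 37, 18, 38, 34, 9, 13, 14, 5, 26, 19

In-order visits the left subtree, then the node, then the right subtree.
At 26: go left to 34.
  At 34: go left to 18.
    At 18: go left to 32.
      At 32: no left child.
      Visit 32.
      At 32: go right to 37.
        37 is a leaf — visit 37.
    Visit 18.
    At 18: go right to 38.
      38 is a leaf — visit 38.
  Visit 34.
  At 34: go right to 14.
    At 14: go left to 13.
      At 13: go left to 9.
        9 is a leaf — visit 9.
      Visit 13.
      At 13: no right child.
    Visit 14.
    At 14: go right to 5.
      5 is a leaf — visit 5.
Visit 26.
At 26: go right to 19.
  19 is a leaf — visit 19.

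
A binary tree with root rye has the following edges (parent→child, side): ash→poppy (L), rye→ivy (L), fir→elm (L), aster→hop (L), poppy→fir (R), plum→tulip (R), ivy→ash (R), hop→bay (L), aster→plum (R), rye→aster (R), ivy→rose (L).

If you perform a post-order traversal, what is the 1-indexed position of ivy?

6

Post-order visits the left subtree, then the right subtree, then the node.
At rye: go left to ivy.
  At ivy: go left to rose.
    rose is a leaf — visit rose.
  At ivy: go right to ash.
    At ash: go left to poppy.
      At poppy: no left child.
      At poppy: go right to fir.
        At fir: go left to elm.
          elm is a leaf — visit elm.
        At fir: no right child.
        Visit fir.
      Visit poppy.
    At ash: no right child.
    Visit ash.
  Visit ivy.
At rye: go right to aster.
  At aster: go left to hop.
    At hop: go left to bay.
      bay is a leaf — visit bay.
    At hop: no right child.
    Visit hop.
  At aster: go right to plum.
    At plum: no left child.
    At plum: go right to tulip.
      tulip is a leaf — visit tulip.
    Visit plum.
  Visit aster.
Visit rye.
Full post-order sequence: rose, elm, fir, poppy, ash, ivy, bay, hop, tulip, plum, aster, rye.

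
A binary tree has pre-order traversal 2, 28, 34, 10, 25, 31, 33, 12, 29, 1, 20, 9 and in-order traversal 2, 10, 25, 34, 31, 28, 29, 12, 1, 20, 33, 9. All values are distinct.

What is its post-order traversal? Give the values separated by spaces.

25 10 31 34 29 20 1 12 9 33 28 2

The first element of pre-order is the root; it splits in-order into left and right subtrees.
Root 2: left subtree has 0 nodes { }, right has 11 {10, 25, 34, 31, 28, 29, 12, 1, 20, 33, 9}.
  Root 28: left subtree has 4 nodes {10, 25, 34, 31}, right has 6 {29, 12, 1, 20, 33, 9}.
    Root 34: left subtree has 2 nodes {10, 25}, right has 1 {31}.
      Root 10: left subtree has 0 nodes { }, right has 1 {25}.
    Root 33: left subtree has 4 nodes {29, 12, 1, 20}, right has 1 {9}.
      Root 12: left subtree has 1 node {29}, right has 2 {1, 20}.
        Root 1: left subtree has 0 nodes { }, right has 1 {20}.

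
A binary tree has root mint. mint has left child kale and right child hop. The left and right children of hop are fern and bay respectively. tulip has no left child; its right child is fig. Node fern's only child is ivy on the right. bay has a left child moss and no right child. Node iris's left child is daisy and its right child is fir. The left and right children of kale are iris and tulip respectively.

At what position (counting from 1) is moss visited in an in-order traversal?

In-order visits the left subtree, then the node, then the right subtree.
At mint: go left to kale.
  At kale: go left to iris.
    At iris: go left to daisy.
      daisy is a leaf — visit daisy.
    Visit iris.
    At iris: go right to fir.
      fir is a leaf — visit fir.
  Visit kale.
  At kale: go right to tulip.
    At tulip: no left child.
    Visit tulip.
    At tulip: go right to fig.
      fig is a leaf — visit fig.
Visit mint.
At mint: go right to hop.
  At hop: go left to fern.
    At fern: no left child.
    Visit fern.
    At fern: go right to ivy.
      ivy is a leaf — visit ivy.
  Visit hop.
  At hop: go right to bay.
    At bay: go left to moss.
      moss is a leaf — visit moss.
    Visit bay.
    At bay: no right child.
Full in-order sequence: daisy, iris, fir, kale, tulip, fig, mint, fern, ivy, hop, moss, bay.

11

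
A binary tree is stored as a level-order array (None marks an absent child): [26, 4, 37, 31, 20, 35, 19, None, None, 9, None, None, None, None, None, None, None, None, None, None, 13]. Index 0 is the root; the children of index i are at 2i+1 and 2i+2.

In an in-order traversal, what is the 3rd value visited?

9

In-order visits the left subtree, then the node, then the right subtree.
At 26: go left to 4.
  At 4: go left to 31.
    31 is a leaf — visit 31.
  Visit 4.
  At 4: go right to 20.
    At 20: go left to 9.
      At 9: no left child.
      Visit 9.
      At 9: go right to 13.
        13 is a leaf — visit 13.
    Visit 20.
    At 20: no right child.
Visit 26.
At 26: go right to 37.
  At 37: go left to 35.
    35 is a leaf — visit 35.
  Visit 37.
  At 37: go right to 19.
    19 is a leaf — visit 19.
Full in-order sequence: 31, 4, 9, 13, 20, 26, 35, 37, 19.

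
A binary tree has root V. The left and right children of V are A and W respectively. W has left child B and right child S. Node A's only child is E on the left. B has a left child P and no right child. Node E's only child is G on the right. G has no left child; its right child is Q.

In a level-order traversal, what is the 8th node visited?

Level-order visits nodes level by level from the root, left to right within each level.
Level 0: V
Level 1: A, W
Level 2: E, B, S
Level 3: G, P
Level 4: Q
Full level-order sequence: V, A, W, E, B, S, G, P, Q.

P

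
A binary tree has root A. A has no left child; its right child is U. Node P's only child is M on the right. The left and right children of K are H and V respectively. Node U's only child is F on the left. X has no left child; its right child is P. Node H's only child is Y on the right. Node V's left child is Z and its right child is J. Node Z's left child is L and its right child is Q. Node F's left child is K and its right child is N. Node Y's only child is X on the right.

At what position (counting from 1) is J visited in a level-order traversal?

10

Level-order visits nodes level by level from the root, left to right within each level.
Level 0: A
Level 1: U
Level 2: F
Level 3: K, N
Level 4: H, V
Level 5: Y, Z, J
Level 6: X, L, Q
Level 7: P
Level 8: M
Full level-order sequence: A, U, F, K, N, H, V, Y, Z, J, X, L, Q, P, M.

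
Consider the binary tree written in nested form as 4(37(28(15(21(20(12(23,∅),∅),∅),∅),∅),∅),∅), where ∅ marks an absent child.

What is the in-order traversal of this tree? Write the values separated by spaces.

In-order visits the left subtree, then the node, then the right subtree.
At 4: go left to 37.
  At 37: go left to 28.
    At 28: go left to 15.
      At 15: go left to 21.
        At 21: go left to 20.
          At 20: go left to 12.
            At 12: go left to 23.
              23 is a leaf — visit 23.
            Visit 12.
            At 12: no right child.
          Visit 20.
          At 20: no right child.
        Visit 21.
        At 21: no right child.
      Visit 15.
      At 15: no right child.
    Visit 28.
    At 28: no right child.
  Visit 37.
  At 37: no right child.
Visit 4.
At 4: no right child.

23 12 20 21 15 28 37 4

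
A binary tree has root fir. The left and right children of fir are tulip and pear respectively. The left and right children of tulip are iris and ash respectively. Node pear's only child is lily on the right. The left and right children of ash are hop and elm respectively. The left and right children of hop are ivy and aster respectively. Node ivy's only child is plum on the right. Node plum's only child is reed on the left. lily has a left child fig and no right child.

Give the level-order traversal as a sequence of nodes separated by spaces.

fir tulip pear iris ash lily hop elm fig ivy aster plum reed

Level-order visits nodes level by level from the root, left to right within each level.
Level 0: fir
Level 1: tulip, pear
Level 2: iris, ash, lily
Level 3: hop, elm, fig
Level 4: ivy, aster
Level 5: plum
Level 6: reed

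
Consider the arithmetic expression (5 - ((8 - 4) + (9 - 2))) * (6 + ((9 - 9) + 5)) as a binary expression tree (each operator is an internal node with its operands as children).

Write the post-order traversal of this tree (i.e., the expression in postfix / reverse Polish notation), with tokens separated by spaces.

5 8 4 - 9 2 - + - 6 9 9 - 5 + + *

Post-order on an expression tree gives postfix notation: for each operator, emit left operand, right operand, then the operator.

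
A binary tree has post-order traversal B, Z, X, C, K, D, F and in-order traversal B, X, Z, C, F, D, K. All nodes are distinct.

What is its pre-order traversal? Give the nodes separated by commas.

The last element of post-order is the root; it splits in-order into left and right subtrees.
Root F: left subtree has 4 nodes {B, X, Z, C}, right has 2 {D, K}.
  Root C: left subtree has 3 nodes {B, X, Z}, right has 0 { }.
    Root X: left subtree has 1 node {B}, right has 1 {Z}.
  Root D: left subtree has 0 nodes { }, right has 1 {K}.

F, C, X, B, Z, D, K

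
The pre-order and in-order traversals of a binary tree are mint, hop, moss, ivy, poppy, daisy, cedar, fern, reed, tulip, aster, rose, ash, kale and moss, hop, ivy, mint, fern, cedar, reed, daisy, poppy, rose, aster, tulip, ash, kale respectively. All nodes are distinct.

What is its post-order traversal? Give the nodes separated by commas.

The first element of pre-order is the root; it splits in-order into left and right subtrees.
Root mint: left subtree has 3 nodes {moss, hop, ivy}, right has 10 {fern, cedar, reed, daisy, poppy, rose, aster, tulip, ash, kale}.
  Root hop: left subtree has 1 node {moss}, right has 1 {ivy}.
  Root poppy: left subtree has 4 nodes {fern, cedar, reed, daisy}, right has 5 {rose, aster, tulip, ash, kale}.
    Root daisy: left subtree has 3 nodes {fern, cedar, reed}, right has 0 { }.
      Root cedar: left subtree has 1 node {fern}, right has 1 {reed}.
    Root tulip: left subtree has 2 nodes {rose, aster}, right has 2 {ash, kale}.
      Root aster: left subtree has 1 node {rose}, right has 0 { }.
      Root ash: left subtree has 0 nodes { }, right has 1 {kale}.

moss, ivy, hop, fern, reed, cedar, daisy, rose, aster, kale, ash, tulip, poppy, mint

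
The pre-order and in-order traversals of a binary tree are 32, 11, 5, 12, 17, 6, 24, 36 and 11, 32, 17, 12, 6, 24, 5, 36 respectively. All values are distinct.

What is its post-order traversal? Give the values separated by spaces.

The first element of pre-order is the root; it splits in-order into left and right subtrees.
Root 32: left subtree has 1 node {11}, right has 6 {17, 12, 6, 24, 5, 36}.
  Root 5: left subtree has 4 nodes {17, 12, 6, 24}, right has 1 {36}.
    Root 12: left subtree has 1 node {17}, right has 2 {6, 24}.
      Root 6: left subtree has 0 nodes { }, right has 1 {24}.

11 17 24 6 12 36 5 32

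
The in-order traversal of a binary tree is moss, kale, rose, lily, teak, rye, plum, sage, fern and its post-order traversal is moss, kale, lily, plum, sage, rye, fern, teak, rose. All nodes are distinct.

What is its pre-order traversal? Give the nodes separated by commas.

The last element of post-order is the root; it splits in-order into left and right subtrees.
Root rose: left subtree has 2 nodes {moss, kale}, right has 6 {lily, teak, rye, plum, sage, fern}.
  Root kale: left subtree has 1 node {moss}, right has 0 { }.
  Root teak: left subtree has 1 node {lily}, right has 4 {rye, plum, sage, fern}.
    Root fern: left subtree has 3 nodes {rye, plum, sage}, right has 0 { }.
      Root rye: left subtree has 0 nodes { }, right has 2 {plum, sage}.
        Root sage: left subtree has 1 node {plum}, right has 0 { }.

rose, kale, moss, teak, lily, fern, rye, sage, plum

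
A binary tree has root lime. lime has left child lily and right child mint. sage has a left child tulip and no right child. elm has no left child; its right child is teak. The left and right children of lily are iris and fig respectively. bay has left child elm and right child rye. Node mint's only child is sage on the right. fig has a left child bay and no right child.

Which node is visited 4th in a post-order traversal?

rye

Post-order visits the left subtree, then the right subtree, then the node.
At lime: go left to lily.
  At lily: go left to iris.
    iris is a leaf — visit iris.
  At lily: go right to fig.
    At fig: go left to bay.
      At bay: go left to elm.
        At elm: no left child.
        At elm: go right to teak.
          teak is a leaf — visit teak.
        Visit elm.
      At bay: go right to rye.
        rye is a leaf — visit rye.
      Visit bay.
    At fig: no right child.
    Visit fig.
  Visit lily.
At lime: go right to mint.
  At mint: no left child.
  At mint: go right to sage.
    At sage: go left to tulip.
      tulip is a leaf — visit tulip.
    At sage: no right child.
    Visit sage.
  Visit mint.
Visit lime.
Full post-order sequence: iris, teak, elm, rye, bay, fig, lily, tulip, sage, mint, lime.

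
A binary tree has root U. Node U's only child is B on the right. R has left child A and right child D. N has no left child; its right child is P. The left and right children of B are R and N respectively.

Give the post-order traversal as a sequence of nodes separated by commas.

A, D, R, P, N, B, U

Post-order visits the left subtree, then the right subtree, then the node.
At U: no left child.
At U: go right to B.
  At B: go left to R.
    At R: go left to A.
      A is a leaf — visit A.
    At R: go right to D.
      D is a leaf — visit D.
    Visit R.
  At B: go right to N.
    At N: no left child.
    At N: go right to P.
      P is a leaf — visit P.
    Visit N.
  Visit B.
Visit U.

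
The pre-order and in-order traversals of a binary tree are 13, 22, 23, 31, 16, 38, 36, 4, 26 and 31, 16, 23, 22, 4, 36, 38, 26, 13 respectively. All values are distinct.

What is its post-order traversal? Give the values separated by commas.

The first element of pre-order is the root; it splits in-order into left and right subtrees.
Root 13: left subtree has 8 nodes {31, 16, 23, 22, 4, 36, 38, 26}, right has 0 { }.
  Root 22: left subtree has 3 nodes {31, 16, 23}, right has 4 {4, 36, 38, 26}.
    Root 23: left subtree has 2 nodes {31, 16}, right has 0 { }.
      Root 31: left subtree has 0 nodes { }, right has 1 {16}.
    Root 38: left subtree has 2 nodes {4, 36}, right has 1 {26}.
      Root 36: left subtree has 1 node {4}, right has 0 { }.

16, 31, 23, 4, 36, 26, 38, 22, 13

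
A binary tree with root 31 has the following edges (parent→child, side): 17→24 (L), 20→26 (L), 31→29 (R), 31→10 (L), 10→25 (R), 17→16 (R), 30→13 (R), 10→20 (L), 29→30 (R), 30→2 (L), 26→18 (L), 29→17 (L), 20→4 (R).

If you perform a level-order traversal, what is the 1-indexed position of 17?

Level-order visits nodes level by level from the root, left to right within each level.
Level 0: 31
Level 1: 10, 29
Level 2: 20, 25, 17, 30
Level 3: 26, 4, 24, 16, 2, 13
Level 4: 18
Full level-order sequence: 31, 10, 29, 20, 25, 17, 30, 26, 4, 24, 16, 2, 13, 18.

6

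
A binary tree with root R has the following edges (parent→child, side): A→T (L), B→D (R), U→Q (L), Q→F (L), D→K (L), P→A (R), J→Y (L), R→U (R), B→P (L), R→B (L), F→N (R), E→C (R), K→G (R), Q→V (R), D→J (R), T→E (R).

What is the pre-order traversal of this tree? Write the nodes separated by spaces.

Pre-order visits the node, then its left subtree, then its right subtree.
Visit R.
At R: go left to B.
  Visit B.
  At B: go left to P.
    Visit P.
    At P: no left child.
    At P: go right to A.
      Visit A.
      At A: go left to T.
        Visit T.
        At T: no left child.
        At T: go right to E.
          Visit E.
          At E: no left child.
          At E: go right to C.
            C is a leaf — visit C.
      At A: no right child.
  At B: go right to D.
    Visit D.
    At D: go left to K.
      Visit K.
      At K: no left child.
      At K: go right to G.
        G is a leaf — visit G.
    At D: go right to J.
      Visit J.
      At J: go left to Y.
        Y is a leaf — visit Y.
      At J: no right child.
At R: go right to U.
  Visit U.
  At U: go left to Q.
    Visit Q.
    At Q: go left to F.
      Visit F.
      At F: no left child.
      At F: go right to N.
        N is a leaf — visit N.
    At Q: go right to V.
      V is a leaf — visit V.
  At U: no right child.

R B P A T E C D K G J Y U Q F N V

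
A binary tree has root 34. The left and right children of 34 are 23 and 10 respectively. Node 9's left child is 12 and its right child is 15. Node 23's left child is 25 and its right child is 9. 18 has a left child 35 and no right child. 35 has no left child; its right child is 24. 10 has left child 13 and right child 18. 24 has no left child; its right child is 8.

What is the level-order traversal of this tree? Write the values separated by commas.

34, 23, 10, 25, 9, 13, 18, 12, 15, 35, 24, 8

Level-order visits nodes level by level from the root, left to right within each level.
Level 0: 34
Level 1: 23, 10
Level 2: 25, 9, 13, 18
Level 3: 12, 15, 35
Level 4: 24
Level 5: 8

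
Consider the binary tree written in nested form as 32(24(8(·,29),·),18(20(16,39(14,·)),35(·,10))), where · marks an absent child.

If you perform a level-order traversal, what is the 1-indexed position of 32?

1

Level-order visits nodes level by level from the root, left to right within each level.
Level 0: 32
Level 1: 24, 18
Level 2: 8, 20, 35
Level 3: 29, 16, 39, 10
Level 4: 14
Full level-order sequence: 32, 24, 18, 8, 20, 35, 29, 16, 39, 10, 14.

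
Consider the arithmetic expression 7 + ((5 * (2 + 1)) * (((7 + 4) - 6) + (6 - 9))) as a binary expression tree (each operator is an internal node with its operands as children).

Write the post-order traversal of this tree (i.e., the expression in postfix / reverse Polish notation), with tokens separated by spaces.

7 5 2 1 + * 7 4 + 6 - 6 9 - + * +

Post-order on an expression tree gives postfix notation: for each operator, emit left operand, right operand, then the operator.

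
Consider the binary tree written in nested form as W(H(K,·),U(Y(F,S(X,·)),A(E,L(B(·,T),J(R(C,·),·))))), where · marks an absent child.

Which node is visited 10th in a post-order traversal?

C

Post-order visits the left subtree, then the right subtree, then the node.
At W: go left to H.
  At H: go left to K.
    K is a leaf — visit K.
  At H: no right child.
  Visit H.
At W: go right to U.
  At U: go left to Y.
    At Y: go left to F.
      F is a leaf — visit F.
    At Y: go right to S.
      At S: go left to X.
        X is a leaf — visit X.
      At S: no right child.
      Visit S.
    Visit Y.
  At U: go right to A.
    At A: go left to E.
      E is a leaf — visit E.
    At A: go right to L.
      At L: go left to B.
        At B: no left child.
        At B: go right to T.
          T is a leaf — visit T.
        Visit B.
      At L: go right to J.
        At J: go left to R.
          At R: go left to C.
            C is a leaf — visit C.
          At R: no right child.
          Visit R.
        At J: no right child.
        Visit J.
      Visit L.
    Visit A.
  Visit U.
Visit W.
Full post-order sequence: K, H, F, X, S, Y, E, T, B, C, R, J, L, A, U, W.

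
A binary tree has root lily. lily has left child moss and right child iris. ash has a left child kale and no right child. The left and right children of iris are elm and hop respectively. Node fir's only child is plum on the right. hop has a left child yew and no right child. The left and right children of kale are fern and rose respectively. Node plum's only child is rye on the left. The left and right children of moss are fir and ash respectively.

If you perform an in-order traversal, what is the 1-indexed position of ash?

8

In-order visits the left subtree, then the node, then the right subtree.
At lily: go left to moss.
  At moss: go left to fir.
    At fir: no left child.
    Visit fir.
    At fir: go right to plum.
      At plum: go left to rye.
        rye is a leaf — visit rye.
      Visit plum.
      At plum: no right child.
  Visit moss.
  At moss: go right to ash.
    At ash: go left to kale.
      At kale: go left to fern.
        fern is a leaf — visit fern.
      Visit kale.
      At kale: go right to rose.
        rose is a leaf — visit rose.
    Visit ash.
    At ash: no right child.
Visit lily.
At lily: go right to iris.
  At iris: go left to elm.
    elm is a leaf — visit elm.
  Visit iris.
  At iris: go right to hop.
    At hop: go left to yew.
      yew is a leaf — visit yew.
    Visit hop.
    At hop: no right child.
Full in-order sequence: fir, rye, plum, moss, fern, kale, rose, ash, lily, elm, iris, yew, hop.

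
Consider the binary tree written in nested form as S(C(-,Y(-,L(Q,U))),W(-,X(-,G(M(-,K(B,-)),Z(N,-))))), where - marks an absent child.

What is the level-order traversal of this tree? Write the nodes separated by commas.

S, C, W, Y, X, L, G, Q, U, M, Z, K, N, B

Level-order visits nodes level by level from the root, left to right within each level.
Level 0: S
Level 1: C, W
Level 2: Y, X
Level 3: L, G
Level 4: Q, U, M, Z
Level 5: K, N
Level 6: B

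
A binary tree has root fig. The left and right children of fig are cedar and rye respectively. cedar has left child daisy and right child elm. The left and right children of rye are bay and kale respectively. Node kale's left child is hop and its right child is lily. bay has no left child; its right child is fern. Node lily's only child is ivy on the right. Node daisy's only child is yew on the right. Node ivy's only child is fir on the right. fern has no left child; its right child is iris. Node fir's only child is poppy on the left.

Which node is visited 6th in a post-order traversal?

fern

Post-order visits the left subtree, then the right subtree, then the node.
At fig: go left to cedar.
  At cedar: go left to daisy.
    At daisy: no left child.
    At daisy: go right to yew.
      yew is a leaf — visit yew.
    Visit daisy.
  At cedar: go right to elm.
    elm is a leaf — visit elm.
  Visit cedar.
At fig: go right to rye.
  At rye: go left to bay.
    At bay: no left child.
    At bay: go right to fern.
      At fern: no left child.
      At fern: go right to iris.
        iris is a leaf — visit iris.
      Visit fern.
    Visit bay.
  At rye: go right to kale.
    At kale: go left to hop.
      hop is a leaf — visit hop.
    At kale: go right to lily.
      At lily: no left child.
      At lily: go right to ivy.
        At ivy: no left child.
        At ivy: go right to fir.
          At fir: go left to poppy.
            poppy is a leaf — visit poppy.
          At fir: no right child.
          Visit fir.
        Visit ivy.
      Visit lily.
    Visit kale.
  Visit rye.
Visit fig.
Full post-order sequence: yew, daisy, elm, cedar, iris, fern, bay, hop, poppy, fir, ivy, lily, kale, rye, fig.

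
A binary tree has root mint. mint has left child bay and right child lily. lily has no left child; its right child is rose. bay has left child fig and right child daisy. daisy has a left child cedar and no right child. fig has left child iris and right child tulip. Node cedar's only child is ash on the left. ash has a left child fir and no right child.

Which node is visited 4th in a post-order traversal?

fir

Post-order visits the left subtree, then the right subtree, then the node.
At mint: go left to bay.
  At bay: go left to fig.
    At fig: go left to iris.
      iris is a leaf — visit iris.
    At fig: go right to tulip.
      tulip is a leaf — visit tulip.
    Visit fig.
  At bay: go right to daisy.
    At daisy: go left to cedar.
      At cedar: go left to ash.
        At ash: go left to fir.
          fir is a leaf — visit fir.
        At ash: no right child.
        Visit ash.
      At cedar: no right child.
      Visit cedar.
    At daisy: no right child.
    Visit daisy.
  Visit bay.
At mint: go right to lily.
  At lily: no left child.
  At lily: go right to rose.
    rose is a leaf — visit rose.
  Visit lily.
Visit mint.
Full post-order sequence: iris, tulip, fig, fir, ash, cedar, daisy, bay, rose, lily, mint.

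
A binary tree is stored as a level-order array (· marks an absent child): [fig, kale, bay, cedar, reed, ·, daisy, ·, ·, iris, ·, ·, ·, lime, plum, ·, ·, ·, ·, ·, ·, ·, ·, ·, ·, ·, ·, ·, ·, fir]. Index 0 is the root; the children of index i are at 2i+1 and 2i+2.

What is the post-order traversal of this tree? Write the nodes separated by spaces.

cedar iris reed kale lime fir plum daisy bay fig

Post-order visits the left subtree, then the right subtree, then the node.
At fig: go left to kale.
  At kale: go left to cedar.
    cedar is a leaf — visit cedar.
  At kale: go right to reed.
    At reed: go left to iris.
      iris is a leaf — visit iris.
    At reed: no right child.
    Visit reed.
  Visit kale.
At fig: go right to bay.
  At bay: no left child.
  At bay: go right to daisy.
    At daisy: go left to lime.
      lime is a leaf — visit lime.
    At daisy: go right to plum.
      At plum: go left to fir.
        fir is a leaf — visit fir.
      At plum: no right child.
      Visit plum.
    Visit daisy.
  Visit bay.
Visit fig.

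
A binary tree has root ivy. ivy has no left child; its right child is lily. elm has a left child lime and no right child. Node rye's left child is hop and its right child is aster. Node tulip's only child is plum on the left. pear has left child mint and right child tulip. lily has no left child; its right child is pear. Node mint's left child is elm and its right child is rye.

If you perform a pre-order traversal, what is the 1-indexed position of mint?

Pre-order visits the node, then its left subtree, then its right subtree.
Visit ivy.
At ivy: no left child.
At ivy: go right to lily.
  Visit lily.
  At lily: no left child.
  At lily: go right to pear.
    Visit pear.
    At pear: go left to mint.
      Visit mint.
      At mint: go left to elm.
        Visit elm.
        At elm: go left to lime.
          lime is a leaf — visit lime.
        At elm: no right child.
      At mint: go right to rye.
        Visit rye.
        At rye: go left to hop.
          hop is a leaf — visit hop.
        At rye: go right to aster.
          aster is a leaf — visit aster.
    At pear: go right to tulip.
      Visit tulip.
      At tulip: go left to plum.
        plum is a leaf — visit plum.
      At tulip: no right child.
Full pre-order sequence: ivy, lily, pear, mint, elm, lime, rye, hop, aster, tulip, plum.

4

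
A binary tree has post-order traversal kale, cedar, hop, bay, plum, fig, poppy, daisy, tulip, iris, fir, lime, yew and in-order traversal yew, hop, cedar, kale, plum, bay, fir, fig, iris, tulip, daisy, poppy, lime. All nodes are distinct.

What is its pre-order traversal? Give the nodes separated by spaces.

yew lime fir plum hop cedar kale bay iris fig tulip daisy poppy

The last element of post-order is the root; it splits in-order into left and right subtrees.
Root yew: left subtree has 0 nodes { }, right has 12 {hop, cedar, kale, plum, bay, fir, fig, iris, tulip, daisy, poppy, lime}.
  Root lime: left subtree has 11 nodes {hop, cedar, kale, plum, bay, fir, fig, iris, tulip, daisy, poppy}, right has 0 { }.
    Root fir: left subtree has 5 nodes {hop, cedar, kale, plum, bay}, right has 5 {fig, iris, tulip, daisy, poppy}.
      Root plum: left subtree has 3 nodes {hop, cedar, kale}, right has 1 {bay}.
        Root hop: left subtree has 0 nodes { }, right has 2 {cedar, kale}.
          Root cedar: left subtree has 0 nodes { }, right has 1 {kale}.
      Root iris: left subtree has 1 node {fig}, right has 3 {tulip, daisy, poppy}.
        Root tulip: left subtree has 0 nodes { }, right has 2 {daisy, poppy}.
          Root daisy: left subtree has 0 nodes { }, right has 1 {poppy}.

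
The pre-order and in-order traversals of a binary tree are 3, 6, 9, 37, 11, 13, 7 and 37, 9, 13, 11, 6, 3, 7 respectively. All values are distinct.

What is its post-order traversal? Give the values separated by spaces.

37 13 11 9 6 7 3

The first element of pre-order is the root; it splits in-order into left and right subtrees.
Root 3: left subtree has 5 nodes {37, 9, 13, 11, 6}, right has 1 {7}.
  Root 6: left subtree has 4 nodes {37, 9, 13, 11}, right has 0 { }.
    Root 9: left subtree has 1 node {37}, right has 2 {13, 11}.
      Root 11: left subtree has 1 node {13}, right has 0 { }.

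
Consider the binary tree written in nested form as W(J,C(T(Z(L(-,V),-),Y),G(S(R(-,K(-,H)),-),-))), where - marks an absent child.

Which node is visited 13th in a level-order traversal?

H

Level-order visits nodes level by level from the root, left to right within each level.
Level 0: W
Level 1: J, C
Level 2: T, G
Level 3: Z, Y, S
Level 4: L, R
Level 5: V, K
Level 6: H
Full level-order sequence: W, J, C, T, G, Z, Y, S, L, R, V, K, H.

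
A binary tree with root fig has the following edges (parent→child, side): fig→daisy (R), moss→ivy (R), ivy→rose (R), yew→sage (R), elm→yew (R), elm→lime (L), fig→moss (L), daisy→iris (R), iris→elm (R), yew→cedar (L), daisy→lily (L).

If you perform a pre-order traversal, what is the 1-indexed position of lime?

Pre-order visits the node, then its left subtree, then its right subtree.
Visit fig.
At fig: go left to moss.
  Visit moss.
  At moss: no left child.
  At moss: go right to ivy.
    Visit ivy.
    At ivy: no left child.
    At ivy: go right to rose.
      rose is a leaf — visit rose.
At fig: go right to daisy.
  Visit daisy.
  At daisy: go left to lily.
    lily is a leaf — visit lily.
  At daisy: go right to iris.
    Visit iris.
    At iris: no left child.
    At iris: go right to elm.
      Visit elm.
      At elm: go left to lime.
        lime is a leaf — visit lime.
      At elm: go right to yew.
        Visit yew.
        At yew: go left to cedar.
          cedar is a leaf — visit cedar.
        At yew: go right to sage.
          sage is a leaf — visit sage.
Full pre-order sequence: fig, moss, ivy, rose, daisy, lily, iris, elm, lime, yew, cedar, sage.

9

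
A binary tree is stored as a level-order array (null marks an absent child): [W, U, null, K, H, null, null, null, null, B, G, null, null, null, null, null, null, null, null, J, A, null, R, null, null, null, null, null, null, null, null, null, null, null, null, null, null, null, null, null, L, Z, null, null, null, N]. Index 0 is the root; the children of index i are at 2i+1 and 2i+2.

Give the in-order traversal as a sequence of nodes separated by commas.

K, U, J, L, B, Z, A, H, G, N, R, W

In-order visits the left subtree, then the node, then the right subtree.
At W: go left to U.
  At U: go left to K.
    K is a leaf — visit K.
  Visit U.
  At U: go right to H.
    At H: go left to B.
      At B: go left to J.
        At J: no left child.
        Visit J.
        At J: go right to L.
          L is a leaf — visit L.
      Visit B.
      At B: go right to A.
        At A: go left to Z.
          Z is a leaf — visit Z.
        Visit A.
        At A: no right child.
    Visit H.
    At H: go right to G.
      At G: no left child.
      Visit G.
      At G: go right to R.
        At R: go left to N.
          N is a leaf — visit N.
        Visit R.
        At R: no right child.
Visit W.
At W: no right child.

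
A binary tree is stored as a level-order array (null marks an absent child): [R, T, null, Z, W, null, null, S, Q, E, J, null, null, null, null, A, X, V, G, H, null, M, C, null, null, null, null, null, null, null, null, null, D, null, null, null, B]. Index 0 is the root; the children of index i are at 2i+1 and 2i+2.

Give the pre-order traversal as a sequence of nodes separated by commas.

Pre-order visits the node, then its left subtree, then its right subtree.
Visit R.
At R: go left to T.
  Visit T.
  At T: go left to Z.
    Visit Z.
    At Z: go left to S.
      Visit S.
      At S: go left to A.
        Visit A.
        At A: no left child.
        At A: go right to D.
          D is a leaf — visit D.
      At S: go right to X.
        X is a leaf — visit X.
    At Z: go right to Q.
      Visit Q.
      At Q: go left to V.
        Visit V.
        At V: no left child.
        At V: go right to B.
          B is a leaf — visit B.
      At Q: go right to G.
        G is a leaf — visit G.
  At T: go right to W.
    Visit W.
    At W: go left to E.
      Visit E.
      At E: go left to H.
        H is a leaf — visit H.
      At E: no right child.
    At W: go right to J.
      Visit J.
      At J: go left to M.
        M is a leaf — visit M.
      At J: go right to C.
        C is a leaf — visit C.
At R: no right child.

R, T, Z, S, A, D, X, Q, V, B, G, W, E, H, J, M, C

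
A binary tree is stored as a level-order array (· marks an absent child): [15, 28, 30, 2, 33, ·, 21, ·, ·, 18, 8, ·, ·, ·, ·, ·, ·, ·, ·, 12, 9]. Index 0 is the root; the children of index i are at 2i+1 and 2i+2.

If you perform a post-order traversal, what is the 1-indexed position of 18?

4

Post-order visits the left subtree, then the right subtree, then the node.
At 15: go left to 28.
  At 28: go left to 2.
    2 is a leaf — visit 2.
  At 28: go right to 33.
    At 33: go left to 18.
      At 18: go left to 12.
        12 is a leaf — visit 12.
      At 18: go right to 9.
        9 is a leaf — visit 9.
      Visit 18.
    At 33: go right to 8.
      8 is a leaf — visit 8.
    Visit 33.
  Visit 28.
At 15: go right to 30.
  At 30: no left child.
  At 30: go right to 21.
    21 is a leaf — visit 21.
  Visit 30.
Visit 15.
Full post-order sequence: 2, 12, 9, 18, 8, 33, 28, 21, 30, 15.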